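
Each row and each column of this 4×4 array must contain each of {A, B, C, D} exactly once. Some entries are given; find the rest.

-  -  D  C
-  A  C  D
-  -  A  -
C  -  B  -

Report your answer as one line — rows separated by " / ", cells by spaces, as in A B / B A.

A B D C / B A C D / D C A B / C D B A

(r1,c2) = B
(r2,c1) = B
(r3,c1) = D
(r3,c2) = C
(r3,c4) = B
(r4,c2) = D
(r4,c4) = A
(r1,c1) = A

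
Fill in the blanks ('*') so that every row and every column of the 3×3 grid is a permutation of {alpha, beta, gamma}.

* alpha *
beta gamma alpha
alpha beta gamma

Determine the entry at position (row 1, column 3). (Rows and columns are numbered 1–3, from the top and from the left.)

At row 1, column 1: row 1 has {alpha}; column 1 has {alpha,beta}; that leaves gamma.
At row 1, column 3: row 1 has {alpha,gamma}; column 3 has {alpha,gamma}; that leaves beta.

beta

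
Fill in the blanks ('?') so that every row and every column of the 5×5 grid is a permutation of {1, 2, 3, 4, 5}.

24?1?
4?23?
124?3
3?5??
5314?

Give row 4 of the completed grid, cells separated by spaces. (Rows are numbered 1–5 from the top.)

At row 1, column 3: row 1 has {1,2,4}; column 3 has {1,2,4,5}; that leaves 3.
At row 1, column 5: row 1 has {1,2,3,4}; column 5 has {3}; that leaves 5.
At row 2, column 5: row 2 has {2,3,4}; column 5 has {3,5}; that leaves 1.
At row 3, column 4: row 3 has {1,2,3,4}; column 4 has {1,3,4}; that leaves 5.
At row 4, column 2: row 4 has {3,5}; column 2 has {2,3,4}; that leaves 1.
At row 4, column 4: row 4 has {1,3,5}; column 4 has {1,3,4,5}; that leaves 2.
At row 4, column 5: row 4 has {1,2,3,5}; column 5 has {1,3,5}; that leaves 4.

3 1 5 2 4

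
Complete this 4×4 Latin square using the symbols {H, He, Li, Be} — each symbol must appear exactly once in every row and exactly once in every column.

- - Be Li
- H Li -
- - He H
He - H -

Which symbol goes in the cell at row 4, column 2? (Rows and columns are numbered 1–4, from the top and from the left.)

(r1,c1) = H
(r1,c2) = He
(r2,c1) = Be
(r2,c4) = He
(r3,c1) = Li
(r3,c2) = Be
(r4,c2) = Li

Li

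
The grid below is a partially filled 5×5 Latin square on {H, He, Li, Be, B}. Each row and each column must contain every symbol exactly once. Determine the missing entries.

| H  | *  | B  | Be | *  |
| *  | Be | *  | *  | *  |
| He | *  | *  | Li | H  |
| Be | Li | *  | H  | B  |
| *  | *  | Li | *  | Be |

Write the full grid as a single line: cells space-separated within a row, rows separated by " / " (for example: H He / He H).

H He B Be Li / Li Be H B He / He B Be Li H / Be Li He H B / B H Li He Be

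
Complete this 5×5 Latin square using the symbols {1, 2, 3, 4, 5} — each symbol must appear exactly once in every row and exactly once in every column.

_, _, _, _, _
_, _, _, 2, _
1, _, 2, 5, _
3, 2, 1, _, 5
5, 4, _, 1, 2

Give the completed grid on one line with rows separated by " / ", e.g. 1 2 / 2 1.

2 5 4 3 1 / 4 1 5 2 3 / 1 3 2 5 4 / 3 2 1 4 5 / 5 4 3 1 2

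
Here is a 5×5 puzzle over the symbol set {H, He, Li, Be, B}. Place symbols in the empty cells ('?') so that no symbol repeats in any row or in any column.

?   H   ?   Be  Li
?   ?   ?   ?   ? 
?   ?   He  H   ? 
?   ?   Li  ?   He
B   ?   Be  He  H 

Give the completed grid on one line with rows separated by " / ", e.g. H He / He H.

(r1,c1): row 1 has {H,Li,Be}; column 1 has {B}, so it must be He.
(r1,c3): row 1 has {H,He,Li,Be}; column 3 has {He,Li,Be}, so it must be B.
(r2,c3): row 2 is empty so far; column 3 has {He,Li,Be,B}, so it must be H.
(r4,c4): row 4 has {He,Li}; column 4 has {H,He,Be}, so it must be B.
(r5,c2): row 5 has {H,He,Be,B}; column 2 has {H}, so it must be Li.
(r2,c4): row 2 has {H}; column 4 has {H,He,Be,B}, so it must be Li.
(r4,c2): row 4 has {He,Li,B}; column 2 has {H,Li}, so it must be Be.
(r2,c1): row 2 has {H,Li}; column 1 has {He,B}, so it must be Be.
(r2,c5): row 2 has {H,Li,Be}; column 5 has {H,He,Li}, so it must be B.
(r3,c1): row 3 has {H,He}; column 1 has {He,Be,B}, so it must be Li.
(r3,c2): row 3 has {H,He,Li}; column 2 has {H,Li,Be}, so it must be B.
(r3,c5): row 3 has {H,He,Li,B}; column 5 has {H,He,Li,B}, so it must be Be.
(r4,c1): row 4 has {He,Li,Be,B}; column 1 has {He,Li,Be,B}, so it must be H.
(r2,c2): row 2 has {H,Li,Be,B}; column 2 has {H,Li,Be,B}, so it must be He.

He H B Be Li / Be He H Li B / Li B He H Be / H Be Li B He / B Li Be He H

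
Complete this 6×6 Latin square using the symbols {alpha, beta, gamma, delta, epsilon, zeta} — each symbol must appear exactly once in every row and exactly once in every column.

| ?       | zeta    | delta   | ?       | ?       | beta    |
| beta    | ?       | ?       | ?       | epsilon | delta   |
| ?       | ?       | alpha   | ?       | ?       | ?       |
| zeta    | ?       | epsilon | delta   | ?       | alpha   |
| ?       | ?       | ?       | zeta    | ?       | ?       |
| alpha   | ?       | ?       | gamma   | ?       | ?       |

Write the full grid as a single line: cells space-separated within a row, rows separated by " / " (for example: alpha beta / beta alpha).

gamma zeta delta epsilon alpha beta / beta gamma zeta alpha epsilon delta / epsilon delta alpha beta zeta gamma / zeta beta epsilon delta gamma alpha / delta alpha gamma zeta beta epsilon / alpha epsilon beta gamma delta zeta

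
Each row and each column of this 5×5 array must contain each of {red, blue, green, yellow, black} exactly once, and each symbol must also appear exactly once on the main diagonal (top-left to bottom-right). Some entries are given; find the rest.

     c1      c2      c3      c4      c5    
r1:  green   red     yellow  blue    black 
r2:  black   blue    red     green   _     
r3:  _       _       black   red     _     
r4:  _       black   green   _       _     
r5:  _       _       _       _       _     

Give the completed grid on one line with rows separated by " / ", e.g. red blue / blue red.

(r2,c5) = yellow
(r4,c4) = yellow
(r5,c3) = blue
(r5,c4) = black
(r5,c5) = red
(r4,c5) = blue
(r5,c1) = yellow
(r5,c2) = green
(r3,c1) = blue
(r3,c2) = yellow
(r3,c5) = green
(r4,c1) = red

green red yellow blue black / black blue red green yellow / blue yellow black red green / red black green yellow blue / yellow green blue black red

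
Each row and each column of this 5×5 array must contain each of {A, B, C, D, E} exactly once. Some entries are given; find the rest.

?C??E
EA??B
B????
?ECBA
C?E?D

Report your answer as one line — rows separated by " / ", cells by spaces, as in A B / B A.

(r2,c3) = D
(r2,c4) = C
(r3,c2) = D
(r3,c3) = A
(r3,c4) = E
(r3,c5) = C
(r4,c1) = D
(r5,c2) = B
(r5,c4) = A
(r1,c1) = A
(r1,c3) = B
(r1,c4) = D

A C B D E / E A D C B / B D A E C / D E C B A / C B E A D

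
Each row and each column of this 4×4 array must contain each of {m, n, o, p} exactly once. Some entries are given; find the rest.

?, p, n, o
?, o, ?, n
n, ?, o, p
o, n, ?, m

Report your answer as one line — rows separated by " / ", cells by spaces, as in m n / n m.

m p n o / p o m n / n m o p / o n p m

Cell (r1,c1): row 1 has {n,o,p}; column 1 has {n,o} → m.
Cell (r2,c1): row 2 has {n,o}; column 1 has {m,n,o} → p.
Cell (r2,c3): row 2 has {n,o,p}; column 3 has {n,o} → m.
Cell (r3,c2): row 3 has {n,o,p}; column 2 has {n,o,p} → m.
Cell (r4,c3): row 4 has {m,n,o}; column 3 has {m,n,o} → p.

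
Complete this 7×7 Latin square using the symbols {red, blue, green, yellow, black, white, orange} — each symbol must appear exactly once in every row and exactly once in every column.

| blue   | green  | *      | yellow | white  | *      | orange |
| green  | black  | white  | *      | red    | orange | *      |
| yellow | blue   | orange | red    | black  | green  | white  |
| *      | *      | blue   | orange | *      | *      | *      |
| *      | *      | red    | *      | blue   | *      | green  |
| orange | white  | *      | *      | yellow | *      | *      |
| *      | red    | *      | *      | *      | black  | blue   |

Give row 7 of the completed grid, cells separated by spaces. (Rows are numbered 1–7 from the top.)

white red yellow green orange black blue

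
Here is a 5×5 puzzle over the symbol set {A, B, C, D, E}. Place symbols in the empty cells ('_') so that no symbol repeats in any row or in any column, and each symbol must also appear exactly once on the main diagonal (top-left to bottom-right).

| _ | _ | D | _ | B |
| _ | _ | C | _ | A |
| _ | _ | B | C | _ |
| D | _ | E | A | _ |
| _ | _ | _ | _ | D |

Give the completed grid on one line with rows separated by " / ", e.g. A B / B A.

C A D E B / B E C D A / A D B C E / D B E A C / E C A B D

(r1,c4) = E
(r2,c2) = E
(r3,c5) = E
(r4,c5) = C
(r5,c3) = A
(r5,c4) = B
(r1,c1) = C
(r1,c2) = A
(r2,c1) = B
(r2,c4) = D
(r3,c1) = A
(r3,c2) = D
(r4,c2) = B
(r5,c1) = E
(r5,c2) = C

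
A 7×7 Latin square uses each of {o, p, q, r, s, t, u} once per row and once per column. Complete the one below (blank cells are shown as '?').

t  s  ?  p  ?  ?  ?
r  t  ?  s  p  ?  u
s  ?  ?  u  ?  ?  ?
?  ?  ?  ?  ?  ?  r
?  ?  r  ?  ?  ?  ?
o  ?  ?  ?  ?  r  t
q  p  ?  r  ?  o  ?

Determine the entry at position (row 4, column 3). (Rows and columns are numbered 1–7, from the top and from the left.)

(r2,c6): row 2 has {p,r,s,t,u}; column 6 has {o,r}, so it must be q.
(r6,c4): row 6 has {o,r,t}; column 4 has {p,r,s,u}, so it must be q.
(r7,c7): row 7 has {o,p,q,r}; column 7 has {r,t,u}, so it must be s.
(r1,c6): row 1 has {p,s,t}; column 6 has {o,q,r}, so it must be u.
(r2,c3): row 2 has {p,q,r,s,t,u}; column 3 has {r}, so it must be o.
(r6,c2): row 6 has {o,q,r,t}; column 2 has {p,s,t}, so it must be u.
(r6,c5): row 6 has {o,q,r,t,u}; column 5 has {p}, so it must be s.
(r1,c3): row 1 has {p,s,t,u}; column 3 has {o,r}, so it must be q.
(r1,c7): row 1 has {p,q,s,t,u}; column 7 has {r,s,t,u}, so it must be o.
(r6,c3): row 6 has {o,q,r,s,t,u}; column 3 has {o,q,r}, so it must be p.
(r1,c5): row 1 has {o,p,q,s,t,u}; column 5 has {p,s}, so it must be r.
(r3,c3): row 3 has {s,u}; column 3 has {o,p,q,r}, so it must be t.
(r3,c6): row 3 has {s,t,u}; column 6 has {o,q,r,u}, so it must be p.
(r3,c7): row 3 has {p,s,t,u}; column 7 has {o,r,s,t,u}, so it must be q.
(r5,c7): row 5 has {r}; column 7 has {o,q,r,s,t,u}, so it must be p.
(r7,c3): row 7 has {o,p,q,r,s}; column 3 has {o,p,q,r,t}, so it must be u.
(r7,c5): row 7 has {o,p,q,r,s,u}; column 5 has {p,r,s}, so it must be t.
(r3,c5): row 3 has {p,q,s,t,u}; column 5 has {p,r,s,t}, so it must be o.
(r4,c3): row 4 has {r}; column 3 has {o,p,q,r,t,u}, so it must be s.

s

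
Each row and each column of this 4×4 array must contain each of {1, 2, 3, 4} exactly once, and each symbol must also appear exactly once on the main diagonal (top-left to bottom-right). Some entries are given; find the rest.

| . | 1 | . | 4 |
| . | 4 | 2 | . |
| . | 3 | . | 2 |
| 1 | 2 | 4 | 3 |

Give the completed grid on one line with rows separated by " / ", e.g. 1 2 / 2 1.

2 1 3 4 / 3 4 2 1 / 4 3 1 2 / 1 2 4 3

(r1,c1): row 1 has {1,4}; column 1 has {1}; the diagonal has {3,4}, so it must be 2.
(r1,c3): row 1 has {1,2,4}; column 3 has {2,4}, so it must be 3.
(r2,c1): row 2 has {2,4}; column 1 has {1,2}, so it must be 3.
(r2,c4): row 2 has {2,3,4}; column 4 has {2,3,4}, so it must be 1.
(r3,c1): row 3 has {2,3}; column 1 has {1,2,3}, so it must be 4.
(r3,c3): row 3 has {2,3,4}; column 3 has {2,3,4}; the diagonal has {2,3,4}, so it must be 1.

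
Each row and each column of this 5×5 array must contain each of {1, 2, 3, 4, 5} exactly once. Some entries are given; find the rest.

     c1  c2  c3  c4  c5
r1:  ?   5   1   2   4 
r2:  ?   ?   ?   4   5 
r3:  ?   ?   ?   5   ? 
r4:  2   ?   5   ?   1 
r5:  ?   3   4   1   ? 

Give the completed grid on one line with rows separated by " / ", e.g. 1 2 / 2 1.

3 5 1 2 4 / 1 2 3 4 5 / 4 1 2 5 3 / 2 4 5 3 1 / 5 3 4 1 2

At row 1, column 1: row 1 has {1,2,4,5}; column 1 has {2}; that leaves 3.
At row 2, column 1: row 2 has {4,5}; column 1 has {2,3}; that leaves 1.
At row 2, column 2: row 2 has {1,4,5}; column 2 has {3,5}; that leaves 2.
At row 2, column 3: row 2 has {1,2,4,5}; column 3 has {1,4,5}; that leaves 3.
At row 3, column 1: row 3 has {5}; column 1 has {1,2,3}; that leaves 4.
At row 3, column 2: row 3 has {4,5}; column 2 has {2,3,5}; that leaves 1.
At row 3, column 3: row 3 has {1,4,5}; column 3 has {1,3,4,5}; that leaves 2.
At row 3, column 5: row 3 has {1,2,4,5}; column 5 has {1,4,5}; that leaves 3.
At row 4, column 2: row 4 has {1,2,5}; column 2 has {1,2,3,5}; that leaves 4.
At row 4, column 4: row 4 has {1,2,4,5}; column 4 has {1,2,4,5}; that leaves 3.
At row 5, column 1: row 5 has {1,3,4}; column 1 has {1,2,3,4}; that leaves 5.
At row 5, column 5: row 5 has {1,3,4,5}; column 5 has {1,3,4,5}; that leaves 2.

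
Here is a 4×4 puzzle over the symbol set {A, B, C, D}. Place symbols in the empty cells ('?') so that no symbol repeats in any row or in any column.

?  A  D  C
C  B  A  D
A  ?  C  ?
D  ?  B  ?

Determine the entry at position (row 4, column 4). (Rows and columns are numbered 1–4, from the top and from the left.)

A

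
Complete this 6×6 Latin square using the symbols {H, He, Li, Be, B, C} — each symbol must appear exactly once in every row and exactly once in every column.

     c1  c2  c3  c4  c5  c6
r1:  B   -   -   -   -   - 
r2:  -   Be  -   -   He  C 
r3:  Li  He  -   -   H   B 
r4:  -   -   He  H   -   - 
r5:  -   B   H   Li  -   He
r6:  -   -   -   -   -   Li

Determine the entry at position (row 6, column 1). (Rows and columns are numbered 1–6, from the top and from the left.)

He

(r2,c1) = H
(r2,c4) = B
(r4,c6) = Be
(r1,c6) = H
(r2,c3) = Li
(r4,c1) = C
(r4,c2) = Li
(r4,c5) = B
(r5,c1) = Be
(r5,c5) = C
(r6,c1) = He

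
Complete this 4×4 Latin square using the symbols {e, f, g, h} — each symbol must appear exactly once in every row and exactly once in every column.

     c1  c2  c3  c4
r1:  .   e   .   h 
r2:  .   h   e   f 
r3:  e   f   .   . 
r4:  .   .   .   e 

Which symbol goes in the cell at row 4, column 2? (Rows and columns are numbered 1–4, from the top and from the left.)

(r2,c1) = g
(r3,c4) = g
(r4,c2) = g

g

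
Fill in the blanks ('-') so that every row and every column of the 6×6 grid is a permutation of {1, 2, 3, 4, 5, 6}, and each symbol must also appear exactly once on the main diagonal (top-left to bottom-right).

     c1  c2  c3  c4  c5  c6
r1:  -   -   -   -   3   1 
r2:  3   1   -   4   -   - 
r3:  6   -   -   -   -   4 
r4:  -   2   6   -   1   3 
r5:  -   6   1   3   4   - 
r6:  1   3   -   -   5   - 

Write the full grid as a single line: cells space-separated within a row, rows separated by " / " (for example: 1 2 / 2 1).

(r3,c2) = 5
(r3,c5) = 2
(r4,c4) = 5
(r1,c1) = 2
(r1,c2) = 4
(r1,c3) = 5
(r1,c4) = 6
(r2,c3) = 2
(r2,c5) = 6
(r2,c6) = 5
(r3,c3) = 3
(r3,c4) = 1
(r4,c1) = 4
(r5,c1) = 5
(r5,c6) = 2
(r6,c3) = 4
(r6,c4) = 2
(r6,c6) = 6

2 4 5 6 3 1 / 3 1 2 4 6 5 / 6 5 3 1 2 4 / 4 2 6 5 1 3 / 5 6 1 3 4 2 / 1 3 4 2 5 6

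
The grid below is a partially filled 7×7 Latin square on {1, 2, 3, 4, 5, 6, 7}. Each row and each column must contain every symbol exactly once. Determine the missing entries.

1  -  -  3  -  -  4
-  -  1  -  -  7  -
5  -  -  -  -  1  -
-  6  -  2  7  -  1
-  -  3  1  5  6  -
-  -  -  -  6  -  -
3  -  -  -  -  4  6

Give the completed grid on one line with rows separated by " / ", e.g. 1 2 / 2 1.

1 7 6 3 2 5 4 / 6 2 1 4 3 7 5 / 5 3 7 6 4 1 2 / 4 6 5 2 7 3 1 / 2 4 3 1 5 6 7 / 7 1 4 5 6 2 3 / 3 5 2 7 1 4 6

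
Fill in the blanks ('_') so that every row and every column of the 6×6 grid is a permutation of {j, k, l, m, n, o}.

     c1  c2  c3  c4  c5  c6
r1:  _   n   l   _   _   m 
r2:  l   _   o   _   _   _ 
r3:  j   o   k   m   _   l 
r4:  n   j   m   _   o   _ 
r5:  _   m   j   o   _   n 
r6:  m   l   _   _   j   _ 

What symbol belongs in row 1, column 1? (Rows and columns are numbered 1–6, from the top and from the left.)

row 1 has {l,m,n}; column 5 has {j,o} — only k is left for (r1,c5).
row 2 has {l,o}; column 2 has {j,l,m,n,o} — only k is left for (r2,c2).
row 2 has {k,l,o}; column 6 has {l,m,n} — only j is left for (r2,c6).
row 3 has {j,k,l,m,o}; column 5 has {j,k,o} — only n is left for (r3,c5).
row 4 has {j,m,n,o}; column 6 has {j,l,m,n} — only k is left for (r4,c6).
row 5 has {j,m,n,o}; column 1 has {j,l,m,n} — only k is left for (r5,c1).
row 5 has {j,k,m,n,o}; column 5 has {j,k,n,o} — only l is left for (r5,c5).
row 6 has {j,l,m}; column 3 has {j,k,l,m,o} — only n is left for (r6,c3).
row 6 has {j,l,m,n}; column 4 has {m,o} — only k is left for (r6,c4).
row 6 has {j,k,l,m,n}; column 6 has {j,k,l,m,n} — only o is left for (r6,c6).
row 1 has {k,l,m,n}; column 1 has {j,k,l,m,n} — only o is left for (r1,c1).

o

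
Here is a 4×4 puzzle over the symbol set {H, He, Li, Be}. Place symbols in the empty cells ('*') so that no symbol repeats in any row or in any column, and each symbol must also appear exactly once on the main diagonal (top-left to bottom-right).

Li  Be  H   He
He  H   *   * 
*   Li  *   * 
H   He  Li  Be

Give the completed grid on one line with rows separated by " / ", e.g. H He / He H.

Li Be H He / He H Be Li / Be Li He H / H He Li Be

At row 2, column 3: row 2 has {H,He}; column 3 has {H,Li}; that leaves Be.
At row 2, column 4: row 2 has {H,He,Be}; column 4 has {He,Be}; that leaves Li.
At row 3, column 1: row 3 has {Li}; column 1 has {H,He,Li}; that leaves Be.
At row 3, column 3: row 3 has {Li,Be}; column 3 has {H,Li,Be}; the diagonal has {H,Li,Be}; that leaves He.
At row 3, column 4: row 3 has {He,Li,Be}; column 4 has {He,Li,Be}; that leaves H.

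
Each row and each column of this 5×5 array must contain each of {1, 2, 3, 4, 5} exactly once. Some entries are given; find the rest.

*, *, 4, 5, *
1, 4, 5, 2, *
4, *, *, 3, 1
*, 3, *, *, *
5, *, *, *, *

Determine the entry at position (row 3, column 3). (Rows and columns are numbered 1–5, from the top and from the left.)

2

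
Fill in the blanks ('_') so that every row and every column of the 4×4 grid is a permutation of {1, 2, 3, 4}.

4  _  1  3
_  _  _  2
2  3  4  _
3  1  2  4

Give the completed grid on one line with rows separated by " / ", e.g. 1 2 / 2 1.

4 2 1 3 / 1 4 3 2 / 2 3 4 1 / 3 1 2 4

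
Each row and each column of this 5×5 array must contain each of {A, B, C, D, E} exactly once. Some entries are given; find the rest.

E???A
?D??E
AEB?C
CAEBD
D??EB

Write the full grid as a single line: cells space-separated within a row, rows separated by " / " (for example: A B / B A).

E B D C A / B D C A E / A E B D C / C A E B D / D C A E B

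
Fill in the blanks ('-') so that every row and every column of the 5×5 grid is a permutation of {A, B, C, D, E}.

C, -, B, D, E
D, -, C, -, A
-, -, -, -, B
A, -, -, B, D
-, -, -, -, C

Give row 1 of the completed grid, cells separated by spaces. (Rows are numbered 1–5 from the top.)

C A B D E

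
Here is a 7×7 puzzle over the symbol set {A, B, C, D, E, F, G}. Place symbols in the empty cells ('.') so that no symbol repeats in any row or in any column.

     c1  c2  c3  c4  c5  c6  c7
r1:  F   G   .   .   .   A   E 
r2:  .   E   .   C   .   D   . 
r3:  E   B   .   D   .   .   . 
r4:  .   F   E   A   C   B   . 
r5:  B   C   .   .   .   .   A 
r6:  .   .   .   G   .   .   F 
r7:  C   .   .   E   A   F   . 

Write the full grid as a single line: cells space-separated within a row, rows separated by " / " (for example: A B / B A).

(r1,c4): row 1 has {A,E,F,G}; column 4 has {A,C,D,E,G}, so it must be B.
(r1,c5): row 1 has {A,B,E,F,G}; column 5 has {A,C}, so it must be D.
(r5,c4): row 5 has {A,B,C}; column 4 has {A,B,C,D,E,G}, so it must be F.
(r7,c2): row 7 has {A,C,E,F}; column 2 has {B,C,E,F,G}, so it must be D.
(r1,c3): row 1 has {A,B,D,E,F,G}; column 3 has {E}, so it must be C.
(r6,c2): row 6 has {F,G}; column 2 has {B,C,D,E,F,G}, so it must be A.
(r6,c1): row 6 has {A,F,G}; column 1 has {B,C,E,F}, so it must be D.
(r6,c3): row 6 has {A,D,F,G}; column 3 has {C,E}, so it must be B.
(r6,c5): row 6 has {A,B,D,F,G}; column 5 has {A,C,D}, so it must be E.
(r6,c6): row 6 has {A,B,D,E,F,G}; column 6 has {A,B,D,F}, so it must be C.
(r7,c3): row 7 has {A,C,D,E,F}; column 3 has {B,C,E}, so it must be G.
(r7,c7): row 7 has {A,C,D,E,F,G}; column 7 has {A,E,F}, so it must be B.
(r2,c7): row 2 has {C,D,E}; column 7 has {A,B,E,F}, so it must be G.
(r3,c6): row 3 has {B,D,E}; column 6 has {A,B,C,D,F}, so it must be G.
(r3,c7): row 3 has {B,D,E,G}; column 7 has {A,B,E,F,G}, so it must be C.
(r4,c1): row 4 has {A,B,C,E,F}; column 1 has {B,C,D,E,F}, so it must be G.
(r4,c7): row 4 has {A,B,C,E,F,G}; column 7 has {A,B,C,E,F,G}, so it must be D.
(r5,c3): row 5 has {A,B,C,F}; column 3 has {B,C,E,G}, so it must be D.
(r5,c5): row 5 has {A,B,C,D,F}; column 5 has {A,C,D,E}, so it must be G.
(r5,c6): row 5 has {A,B,C,D,F,G}; column 6 has {A,B,C,D,F,G}, so it must be E.
(r2,c1): row 2 has {C,D,E,G}; column 1 has {B,C,D,E,F,G}, so it must be A.
(r2,c3): row 2 has {A,C,D,E,G}; column 3 has {B,C,D,E,G}, so it must be F.
(r2,c5): row 2 has {A,C,D,E,F,G}; column 5 has {A,C,D,E,G}, so it must be B.
(r3,c3): row 3 has {B,C,D,E,G}; column 3 has {B,C,D,E,F,G}, so it must be A.
(r3,c5): row 3 has {A,B,C,D,E,G}; column 5 has {A,B,C,D,E,G}, so it must be F.

F G C B D A E / A E F C B D G / E B A D F G C / G F E A C B D / B C D F G E A / D A B G E C F / C D G E A F B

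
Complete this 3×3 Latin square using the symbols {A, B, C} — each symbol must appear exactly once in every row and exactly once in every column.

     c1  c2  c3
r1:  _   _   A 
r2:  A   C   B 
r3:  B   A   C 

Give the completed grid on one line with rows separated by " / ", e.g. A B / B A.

(r1,c1): row 1 has {A}; column 1 has {A,B}, so it must be C.
(r1,c2): row 1 has {A,C}; column 2 has {A,C}, so it must be B.

C B A / A C B / B A C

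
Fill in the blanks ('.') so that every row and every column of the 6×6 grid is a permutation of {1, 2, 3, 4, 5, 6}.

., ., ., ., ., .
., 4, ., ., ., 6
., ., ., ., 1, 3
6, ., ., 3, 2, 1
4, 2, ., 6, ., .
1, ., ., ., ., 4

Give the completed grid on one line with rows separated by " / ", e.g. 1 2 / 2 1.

3 1 6 5 4 2 / 2 4 3 1 5 6 / 5 6 2 4 1 3 / 6 5 4 3 2 1 / 4 2 1 6 3 5 / 1 3 5 2 6 4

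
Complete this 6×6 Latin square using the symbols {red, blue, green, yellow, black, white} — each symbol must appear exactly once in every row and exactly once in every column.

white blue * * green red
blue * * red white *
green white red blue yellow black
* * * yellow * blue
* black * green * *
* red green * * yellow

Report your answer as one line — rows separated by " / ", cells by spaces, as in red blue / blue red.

white blue yellow black green red / blue yellow black red white green / green white red blue yellow black / red green white yellow black blue / yellow black blue green red white / black red green white blue yellow

row 1 has {red,blue,green,white}; column 4 has {red,blue,green,yellow} — only black is left for (r1,c4).
row 2 has {red,blue,white}; column 6 has {red,blue,yellow,black} — only green is left for (r2,c6).
row 4 has {blue,yellow}; column 2 has {red,blue,black,white} — only green is left for (r4,c2).
row 5 has {green,black}; column 6 has {red,blue,green,yellow,black} — only white is left for (r5,c6).
row 6 has {red,green,yellow}; column 1 has {blue,green,white} — only black is left for (r6,c1).
row 6 has {red,green,yellow,black}; column 4 has {red,blue,green,yellow,black} — only white is left for (r6,c4).
row 6 has {red,green,yellow,black,white}; column 5 has {green,yellow,white} — only blue is left for (r6,c5).
row 1 has {red,blue,green,black,white}; column 3 has {red,green} — only yellow is left for (r1,c3).
row 2 has {red,blue,green,white}; column 2 has {red,blue,green,black,white} — only yellow is left for (r2,c2).
row 2 has {red,blue,green,yellow,white}; column 3 has {red,green,yellow} — only black is left for (r2,c3).
row 4 has {blue,green,yellow}; column 1 has {blue,green,black,white} — only red is left for (r4,c1).
row 4 has {red,blue,green,yellow}; column 3 has {red,green,yellow,black} — only white is left for (r4,c3).
row 4 has {red,blue,green,yellow,white}; column 5 has {blue,green,yellow,white} — only black is left for (r4,c5).
row 5 has {green,black,white}; column 1 has {red,blue,green,black,white} — only yellow is left for (r5,c1).
row 5 has {green,yellow,black,white}; column 3 has {red,green,yellow,black,white} — only blue is left for (r5,c3).
row 5 has {blue,green,yellow,black,white}; column 5 has {blue,green,yellow,black,white} — only red is left for (r5,c5).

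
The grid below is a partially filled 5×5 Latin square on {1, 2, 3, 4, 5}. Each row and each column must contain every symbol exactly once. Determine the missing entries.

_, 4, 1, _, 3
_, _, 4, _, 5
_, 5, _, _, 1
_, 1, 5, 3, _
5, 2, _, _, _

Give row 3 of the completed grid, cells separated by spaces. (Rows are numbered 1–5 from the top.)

3 5 2 4 1

(r1,c1) = 2
(r1,c4) = 5
(r2,c2) = 3
(r4,c1) = 4
(r4,c5) = 2
(r5,c3) = 3
(r5,c5) = 4
(r2,c1) = 1
(r2,c4) = 2
(r3,c1) = 3
(r3,c3) = 2
(r3,c4) = 4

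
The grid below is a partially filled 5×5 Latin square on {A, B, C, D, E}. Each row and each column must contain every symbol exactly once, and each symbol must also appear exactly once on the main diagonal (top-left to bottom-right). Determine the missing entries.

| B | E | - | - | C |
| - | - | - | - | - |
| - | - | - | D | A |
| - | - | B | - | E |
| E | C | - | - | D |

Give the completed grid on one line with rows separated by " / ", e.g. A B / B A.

Cell (r1,c4): row 1 has {B,C,E}; column 4 has {D} → A.
Cell (r2,c2): row 2 is empty so far; column 2 has {C,E}; the diagonal has {B,D} → A.
Cell (r2,c5): row 2 has {A}; column 5 has {A,C,D,E} → B.
Cell (r3,c1): row 3 has {A,D}; column 1 has {B,E} → C.
Cell (r3,c2): row 3 has {A,C,D}; column 2 has {A,C,E} → B.
Cell (r3,c3): row 3 has {A,B,C,D}; column 3 has {B}; the diagonal has {A,B,D} → E.
Cell (r4,c2): row 4 has {B,E}; column 2 has {A,B,C,E} → D.
Cell (r4,c4): row 4 has {B,D,E}; column 4 has {A,D}; the diagonal has {A,B,D,E} → C.
Cell (r5,c3): row 5 has {C,D,E}; column 3 has {B,E} → A.
Cell (r5,c4): row 5 has {A,C,D,E}; column 4 has {A,C,D} → B.
Cell (r1,c3): row 1 has {A,B,C,E}; column 3 has {A,B,E} → D.
Cell (r2,c1): row 2 has {A,B}; column 1 has {B,C,E} → D.
Cell (r2,c3): row 2 has {A,B,D}; column 3 has {A,B,D,E} → C.
Cell (r2,c4): row 2 has {A,B,C,D}; column 4 has {A,B,C,D} → E.
Cell (r4,c1): row 4 has {B,C,D,E}; column 1 has {B,C,D,E} → A.

B E D A C / D A C E B / C B E D A / A D B C E / E C A B D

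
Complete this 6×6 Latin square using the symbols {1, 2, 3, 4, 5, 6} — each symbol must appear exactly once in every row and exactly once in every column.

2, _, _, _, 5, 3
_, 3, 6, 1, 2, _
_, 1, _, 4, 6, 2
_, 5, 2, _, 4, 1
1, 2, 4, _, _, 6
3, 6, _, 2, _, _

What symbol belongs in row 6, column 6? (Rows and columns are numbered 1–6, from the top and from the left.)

(r1,c2) = 4
(r1,c3) = 1
(r1,c4) = 6
(r3,c1) = 5
(r3,c3) = 3
(r4,c1) = 6
(r4,c4) = 3
(r5,c4) = 5
(r5,c5) = 3
(r6,c3) = 5
(r6,c5) = 1
(r6,c6) = 4

4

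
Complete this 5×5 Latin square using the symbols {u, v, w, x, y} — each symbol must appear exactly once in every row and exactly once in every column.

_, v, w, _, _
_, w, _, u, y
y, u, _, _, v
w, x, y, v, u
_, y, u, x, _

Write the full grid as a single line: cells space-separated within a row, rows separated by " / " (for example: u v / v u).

u v w y x / x w v u y / y u x w v / w x y v u / v y u x w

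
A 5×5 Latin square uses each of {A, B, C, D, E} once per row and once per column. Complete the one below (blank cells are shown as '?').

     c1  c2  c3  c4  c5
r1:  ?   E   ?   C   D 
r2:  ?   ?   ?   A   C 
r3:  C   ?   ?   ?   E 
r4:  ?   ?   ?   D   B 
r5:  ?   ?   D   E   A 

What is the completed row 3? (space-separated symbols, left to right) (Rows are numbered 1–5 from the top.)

C D A B E

(r3,c4) = B
(r5,c1) = B
(r5,c2) = C
(r1,c1) = A
(r1,c3) = B
(r2,c3) = E
(r3,c3) = A
(r4,c1) = E
(r4,c2) = A
(r4,c3) = C
(r2,c1) = D
(r2,c2) = B
(r3,c2) = D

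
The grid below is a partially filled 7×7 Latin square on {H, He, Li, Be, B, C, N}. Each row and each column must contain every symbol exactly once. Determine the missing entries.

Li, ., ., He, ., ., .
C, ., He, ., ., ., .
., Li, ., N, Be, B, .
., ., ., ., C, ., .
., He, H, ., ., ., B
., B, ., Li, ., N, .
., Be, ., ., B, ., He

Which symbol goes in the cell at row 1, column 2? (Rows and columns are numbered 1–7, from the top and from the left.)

C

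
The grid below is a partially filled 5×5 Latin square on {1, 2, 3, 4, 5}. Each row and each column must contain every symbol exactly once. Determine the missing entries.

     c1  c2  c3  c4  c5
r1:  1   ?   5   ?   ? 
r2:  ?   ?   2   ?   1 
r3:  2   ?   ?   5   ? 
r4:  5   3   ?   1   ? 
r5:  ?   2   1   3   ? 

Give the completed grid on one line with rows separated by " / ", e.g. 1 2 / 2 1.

1 4 5 2 3 / 3 5 2 4 1 / 2 1 3 5 4 / 5 3 4 1 2 / 4 2 1 3 5

(r1,c2): row 1 has {1,5}; column 2 has {2,3}, so it must be 4.
(r1,c4): row 1 has {1,4,5}; column 4 has {1,3,5}, so it must be 2.
(r1,c5): row 1 has {1,2,4,5}; column 5 has {1}, so it must be 3.
(r2,c2): row 2 has {1,2}; column 2 has {2,3,4}, so it must be 5.
(r2,c4): row 2 has {1,2,5}; column 4 has {1,2,3,5}, so it must be 4.
(r3,c2): row 3 has {2,5}; column 2 has {2,3,4,5}, so it must be 1.
(r3,c5): row 3 has {1,2,5}; column 5 has {1,3}, so it must be 4.
(r4,c3): row 4 has {1,3,5}; column 3 has {1,2,5}, so it must be 4.
(r4,c5): row 4 has {1,3,4,5}; column 5 has {1,3,4}, so it must be 2.
(r5,c1): row 5 has {1,2,3}; column 1 has {1,2,5}, so it must be 4.
(r5,c5): row 5 has {1,2,3,4}; column 5 has {1,2,3,4}, so it must be 5.
(r2,c1): row 2 has {1,2,4,5}; column 1 has {1,2,4,5}, so it must be 3.
(r3,c3): row 3 has {1,2,4,5}; column 3 has {1,2,4,5}, so it must be 3.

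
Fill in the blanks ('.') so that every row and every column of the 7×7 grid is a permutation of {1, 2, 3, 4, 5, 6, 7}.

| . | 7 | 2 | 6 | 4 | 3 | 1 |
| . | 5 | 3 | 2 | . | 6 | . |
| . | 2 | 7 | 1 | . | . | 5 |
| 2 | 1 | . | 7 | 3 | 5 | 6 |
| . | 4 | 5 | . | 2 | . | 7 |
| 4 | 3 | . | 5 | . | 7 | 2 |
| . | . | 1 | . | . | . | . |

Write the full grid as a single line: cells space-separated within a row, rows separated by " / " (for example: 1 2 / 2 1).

5 7 2 6 4 3 1 / 1 5 3 2 7 6 4 / 3 2 7 1 6 4 5 / 2 1 4 7 3 5 6 / 6 4 5 3 2 1 7 / 4 3 6 5 1 7 2 / 7 6 1 4 5 2 3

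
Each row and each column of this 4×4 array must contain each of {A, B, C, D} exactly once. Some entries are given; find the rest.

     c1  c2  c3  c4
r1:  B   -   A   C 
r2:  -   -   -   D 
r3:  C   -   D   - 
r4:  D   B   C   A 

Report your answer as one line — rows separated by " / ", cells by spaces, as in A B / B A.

(r1,c2): row 1 has {A,B,C}; column 2 has {B}, so it must be D.
(r2,c1): row 2 has {D}; column 1 has {B,C,D}, so it must be A.
(r2,c2): row 2 has {A,D}; column 2 has {B,D}, so it must be C.
(r2,c3): row 2 has {A,C,D}; column 3 has {A,C,D}, so it must be B.
(r3,c2): row 3 has {C,D}; column 2 has {B,C,D}, so it must be A.
(r3,c4): row 3 has {A,C,D}; column 4 has {A,C,D}, so it must be B.

B D A C / A C B D / C A D B / D B C A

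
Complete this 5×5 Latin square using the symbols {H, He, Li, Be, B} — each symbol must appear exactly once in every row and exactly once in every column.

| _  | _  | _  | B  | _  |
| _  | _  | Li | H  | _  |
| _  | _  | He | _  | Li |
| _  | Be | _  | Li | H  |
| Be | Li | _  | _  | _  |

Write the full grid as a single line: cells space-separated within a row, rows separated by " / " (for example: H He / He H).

(r3,c4) = Be
(r4,c3) = B
(r5,c3) = H
(r5,c4) = He
(r5,c5) = B
(r1,c3) = Be
(r1,c5) = He
(r2,c5) = Be
(r4,c1) = He
(r1,c2) = H
(r2,c1) = B
(r2,c2) = He
(r3,c1) = H
(r3,c2) = B
(r1,c1) = Li

Li H Be B He / B He Li H Be / H B He Be Li / He Be B Li H / Be Li H He B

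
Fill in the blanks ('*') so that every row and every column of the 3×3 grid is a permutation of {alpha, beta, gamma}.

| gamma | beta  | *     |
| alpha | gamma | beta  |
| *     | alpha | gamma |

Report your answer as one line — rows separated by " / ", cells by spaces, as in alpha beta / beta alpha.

gamma beta alpha / alpha gamma beta / beta alpha gamma

(r1,c3) = alpha
(r3,c1) = beta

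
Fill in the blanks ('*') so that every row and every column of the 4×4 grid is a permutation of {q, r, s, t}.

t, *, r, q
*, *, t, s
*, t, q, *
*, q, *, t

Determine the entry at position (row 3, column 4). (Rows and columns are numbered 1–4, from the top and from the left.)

(r1,c2) = s
(r2,c2) = r
(r3,c4) = r

r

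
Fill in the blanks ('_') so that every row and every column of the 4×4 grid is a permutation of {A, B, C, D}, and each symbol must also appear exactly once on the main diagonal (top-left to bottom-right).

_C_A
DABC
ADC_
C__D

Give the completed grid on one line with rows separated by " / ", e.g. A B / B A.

B C D A / D A B C / A D C B / C B A D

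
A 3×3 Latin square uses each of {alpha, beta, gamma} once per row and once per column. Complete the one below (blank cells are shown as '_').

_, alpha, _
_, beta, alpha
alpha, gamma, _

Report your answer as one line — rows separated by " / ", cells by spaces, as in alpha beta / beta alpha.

beta alpha gamma / gamma beta alpha / alpha gamma beta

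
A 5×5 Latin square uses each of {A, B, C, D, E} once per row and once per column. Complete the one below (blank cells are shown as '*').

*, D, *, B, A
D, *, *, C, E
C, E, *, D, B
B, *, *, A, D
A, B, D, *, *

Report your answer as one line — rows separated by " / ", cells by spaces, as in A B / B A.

E D C B A / D A B C E / C E A D B / B C E A D / A B D E C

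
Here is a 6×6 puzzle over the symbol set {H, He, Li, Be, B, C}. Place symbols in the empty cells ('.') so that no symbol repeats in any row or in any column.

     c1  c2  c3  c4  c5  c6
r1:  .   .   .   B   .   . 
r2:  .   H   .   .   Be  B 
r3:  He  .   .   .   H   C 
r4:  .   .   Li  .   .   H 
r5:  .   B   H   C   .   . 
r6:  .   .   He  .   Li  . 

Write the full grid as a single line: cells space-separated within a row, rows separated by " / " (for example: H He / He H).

Cell (r2,c3): row 2 has {H,Be,B}; column 3 has {H,He,Li} → C.
Cell (r5,c5): row 5 has {H,B,C}; column 5 has {H,Li,Be} → He.
Cell (r6,c6): row 6 has {He,Li}; column 6 has {H,B,C} → Be.
Cell (r1,c3): row 1 has {B}; column 3 has {H,He,Li,C} → Be.
Cell (r1,c5): row 1 has {Be,B}; column 5 has {H,He,Li,Be} → C.
Cell (r2,c1): row 2 has {H,Be,B,C}; column 1 has {He} → Li.
Cell (r2,c4): row 2 has {H,Li,Be,B,C}; column 4 has {B,C} → He.
Cell (r3,c3): row 3 has {H,He,C}; column 3 has {H,He,Li,Be,C} → B.
Cell (r4,c4): row 4 has {H,Li}; column 4 has {He,B,C} → Be.
Cell (r4,c5): row 4 has {H,Li,Be}; column 5 has {H,He,Li,Be,C} → B.
Cell (r5,c1): row 5 has {H,He,B,C}; column 1 has {He,Li} → Be.
Cell (r5,c6): row 5 has {H,He,Be,B,C}; column 6 has {H,Be,B,C} → Li.
Cell (r6,c2): row 6 has {He,Li,Be}; column 2 has {H,B} → C.
Cell (r6,c4): row 6 has {He,Li,Be,C}; column 4 has {He,Be,B,C} → H.
Cell (r1,c1): row 1 has {Be,B,C}; column 1 has {He,Li,Be} → H.
Cell (r1,c6): row 1 has {H,Be,B,C}; column 6 has {H,Li,Be,B,C} → He.
Cell (r3,c4): row 3 has {H,He,B,C}; column 4 has {H,He,Be,B,C} → Li.
Cell (r4,c1): row 4 has {H,Li,Be,B}; column 1 has {H,He,Li,Be} → C.
Cell (r4,c2): row 4 has {H,Li,Be,B,C}; column 2 has {H,B,C} → He.
Cell (r6,c1): row 6 has {H,He,Li,Be,C}; column 1 has {H,He,Li,Be,C} → B.
Cell (r1,c2): row 1 has {H,He,Be,B,C}; column 2 has {H,He,B,C} → Li.
Cell (r3,c2): row 3 has {H,He,Li,B,C}; column 2 has {H,He,Li,B,C} → Be.

H Li Be B C He / Li H C He Be B / He Be B Li H C / C He Li Be B H / Be B H C He Li / B C He H Li Be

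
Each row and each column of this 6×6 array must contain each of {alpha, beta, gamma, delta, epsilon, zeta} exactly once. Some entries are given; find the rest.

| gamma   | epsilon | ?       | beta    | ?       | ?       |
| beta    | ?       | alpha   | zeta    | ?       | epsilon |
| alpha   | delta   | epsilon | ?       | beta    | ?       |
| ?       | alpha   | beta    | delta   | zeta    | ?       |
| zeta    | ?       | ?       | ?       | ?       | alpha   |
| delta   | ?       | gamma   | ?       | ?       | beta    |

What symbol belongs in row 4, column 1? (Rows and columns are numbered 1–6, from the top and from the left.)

epsilon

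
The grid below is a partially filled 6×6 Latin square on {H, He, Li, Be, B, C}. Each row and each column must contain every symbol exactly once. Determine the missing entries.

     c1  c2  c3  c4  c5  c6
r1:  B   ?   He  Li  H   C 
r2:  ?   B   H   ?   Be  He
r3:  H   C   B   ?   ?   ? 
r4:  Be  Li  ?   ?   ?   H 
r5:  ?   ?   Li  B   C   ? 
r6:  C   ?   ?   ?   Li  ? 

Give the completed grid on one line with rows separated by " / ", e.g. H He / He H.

B Be He Li H C / Li B H C Be He / H C B Be He Li / Be Li C He B H / He H Li B C Be / C He Be H Li B

row 1 has {H,He,Li,B,C}; column 2 has {Li,B,C} — only Be is left for (r1,c2).
row 2 has {H,He,Be,B}; column 1 has {H,Be,B,C} — only Li is left for (r2,c1).
row 2 has {H,He,Li,Be,B}; column 4 has {Li,B} — only C is left for (r2,c4).
row 3 has {H,B,C}; column 5 has {H,Li,Be,C} — only He is left for (r3,c5).
row 4 has {H,Li,Be}; column 3 has {H,He,Li,B} — only C is left for (r4,c3).
row 4 has {H,Li,Be,C}; column 4 has {Li,B,C} — only He is left for (r4,c4).
row 4 has {H,He,Li,Be,C}; column 5 has {H,He,Li,Be,C} — only B is left for (r4,c5).
row 5 has {Li,B,C}; column 1 has {H,Li,Be,B,C} — only He is left for (r5,c1).
row 5 has {He,Li,B,C}; column 2 has {Li,Be,B,C} — only H is left for (r5,c2).
row 5 has {H,He,Li,B,C}; column 6 has {H,He,C} — only Be is left for (r5,c6).
row 6 has {Li,C}; column 2 has {H,Li,Be,B,C} — only He is left for (r6,c2).
row 6 has {He,Li,C}; column 3 has {H,He,Li,B,C} — only Be is left for (r6,c3).
row 6 has {He,Li,Be,C}; column 4 has {He,Li,B,C} — only H is left for (r6,c4).
row 6 has {H,He,Li,Be,C}; column 6 has {H,He,Be,C} — only B is left for (r6,c6).
row 3 has {H,He,B,C}; column 4 has {H,He,Li,B,C} — only Be is left for (r3,c4).
row 3 has {H,He,Be,B,C}; column 6 has {H,He,Be,B,C} — only Li is left for (r3,c6).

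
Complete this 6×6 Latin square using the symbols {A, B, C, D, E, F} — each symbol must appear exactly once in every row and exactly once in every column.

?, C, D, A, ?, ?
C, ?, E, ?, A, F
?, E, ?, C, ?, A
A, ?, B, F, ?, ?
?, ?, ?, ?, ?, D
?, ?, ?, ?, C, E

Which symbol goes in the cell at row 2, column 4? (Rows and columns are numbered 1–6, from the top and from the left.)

D

(r1,c6) = B
(r3,c3) = F
(r4,c2) = D
(r4,c5) = E
(r4,c6) = C
(r6,c3) = A
(r1,c5) = F
(r2,c2) = B
(r2,c4) = D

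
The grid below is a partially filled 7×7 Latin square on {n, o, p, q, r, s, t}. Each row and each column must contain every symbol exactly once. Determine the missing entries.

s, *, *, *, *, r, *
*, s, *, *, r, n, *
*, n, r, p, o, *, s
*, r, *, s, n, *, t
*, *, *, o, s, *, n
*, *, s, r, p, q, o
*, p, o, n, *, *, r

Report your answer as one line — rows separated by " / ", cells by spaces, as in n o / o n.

At row 3, column 6: row 3 has {n,o,p,r,s}; column 6 has {n,q,r}; that leaves t.
At row 5, column 6: row 5 has {n,o,s}; column 6 has {n,q,r,t}; that leaves p.
At row 6, column 2: row 6 has {o,p,q,r,s}; column 2 has {n,p,r,s}; that leaves t.
At row 7, column 6: row 7 has {n,o,p,r}; column 6 has {n,p,q,r,t}; that leaves s.
At row 3, column 1: row 3 has {n,o,p,r,s,t}; column 1 has {s}; that leaves q.
At row 4, column 6: row 4 has {n,r,s,t}; column 6 has {n,p,q,r,s,t}; that leaves o.
At row 5, column 2: row 5 has {n,o,p,s}; column 2 has {n,p,r,s,t}; that leaves q.
At row 5, column 3: row 5 has {n,o,p,q,s}; column 3 has {o,r,s}; that leaves t.
At row 6, column 1: row 6 has {o,p,q,r,s,t}; column 1 has {q,s}; that leaves n.
At row 7, column 1: row 7 has {n,o,p,r,s}; column 1 has {n,q,s}; that leaves t.
At row 7, column 5: row 7 has {n,o,p,r,s,t}; column 5 has {n,o,p,r,s}; that leaves q.
At row 1, column 2: row 1 has {r,s}; column 2 has {n,p,q,r,s,t}; that leaves o.
At row 1, column 5: row 1 has {o,r,s}; column 5 has {n,o,p,q,r,s}; that leaves t.
At row 4, column 1: row 4 has {n,o,r,s,t}; column 1 has {n,q,s,t}; that leaves p.
At row 4, column 3: row 4 has {n,o,p,r,s,t}; column 3 has {o,r,s,t}; that leaves q.
At row 5, column 1: row 5 has {n,o,p,q,s,t}; column 1 has {n,p,q,s,t}; that leaves r.
At row 1, column 4: row 1 has {o,r,s,t}; column 4 has {n,o,p,r,s}; that leaves q.
At row 1, column 7: row 1 has {o,q,r,s,t}; column 7 has {n,o,r,s,t}; that leaves p.
At row 2, column 1: row 2 has {n,r,s}; column 1 has {n,p,q,r,s,t}; that leaves o.
At row 2, column 3: row 2 has {n,o,r,s}; column 3 has {o,q,r,s,t}; that leaves p.
At row 2, column 4: row 2 has {n,o,p,r,s}; column 4 has {n,o,p,q,r,s}; that leaves t.
At row 2, column 7: row 2 has {n,o,p,r,s,t}; column 7 has {n,o,p,r,s,t}; that leaves q.
At row 1, column 3: row 1 has {o,p,q,r,s,t}; column 3 has {o,p,q,r,s,t}; that leaves n.

s o n q t r p / o s p t r n q / q n r p o t s / p r q s n o t / r q t o s p n / n t s r p q o / t p o n q s r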